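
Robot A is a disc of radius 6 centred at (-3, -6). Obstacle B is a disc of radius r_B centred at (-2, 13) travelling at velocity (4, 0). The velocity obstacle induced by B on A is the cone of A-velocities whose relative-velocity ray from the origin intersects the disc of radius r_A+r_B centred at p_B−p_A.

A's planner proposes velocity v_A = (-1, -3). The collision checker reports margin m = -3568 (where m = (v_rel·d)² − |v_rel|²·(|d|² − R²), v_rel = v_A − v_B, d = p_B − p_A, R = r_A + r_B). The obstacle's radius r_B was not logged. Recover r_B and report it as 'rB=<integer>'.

m = -3568
d = (1, 19);  v_rel = (-5, -3),  |v_rel|² = 34
v_rel×d = (-5)·(19) − (-3)·(1) = -92
since m = R²·34 − (-92)²:  R² = (8464 + -3568) / 34 = 144
R = √144 = 12  ⇒  r_B = 12 − 6 = 6

rB=6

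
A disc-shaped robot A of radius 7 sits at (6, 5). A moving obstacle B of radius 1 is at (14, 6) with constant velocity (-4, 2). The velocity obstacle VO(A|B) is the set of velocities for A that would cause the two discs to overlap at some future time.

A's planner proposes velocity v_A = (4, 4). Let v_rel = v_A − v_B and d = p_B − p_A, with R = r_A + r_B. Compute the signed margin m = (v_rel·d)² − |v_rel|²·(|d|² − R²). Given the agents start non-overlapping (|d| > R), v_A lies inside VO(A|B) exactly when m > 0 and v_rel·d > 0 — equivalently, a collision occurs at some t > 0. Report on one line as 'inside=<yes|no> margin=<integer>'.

d = (8, 1),  |d|² = 65;  R = 7+1 = 8,  c = 65−8² = 1
v_rel = (8, 2),  |v_rel|² = 68;  v_rel·d = (8)·(8) + (2)·(1) = 66
68·t² − 132·t + 1 = 0  ⇒  m = 66² − 68·1 = 4288
m = 4288 > 0,  v_rel·d = 66 > 0  ⇒  inside

inside=yes margin=4288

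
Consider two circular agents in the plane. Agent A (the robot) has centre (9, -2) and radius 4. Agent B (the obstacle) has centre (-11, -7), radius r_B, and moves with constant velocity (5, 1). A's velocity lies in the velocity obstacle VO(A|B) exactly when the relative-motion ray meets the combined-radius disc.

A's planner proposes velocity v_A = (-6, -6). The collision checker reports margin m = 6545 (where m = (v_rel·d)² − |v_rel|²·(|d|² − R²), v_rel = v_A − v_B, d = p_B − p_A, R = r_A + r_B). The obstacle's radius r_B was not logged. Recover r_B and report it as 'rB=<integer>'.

m = 6545
d = (-20, -5);  v_rel = (-11, -7),  |v_rel|² = 170
v_rel×d = (-11)·(-5) − (-7)·(-20) = -85
since m = R²·170 − (-85)²:  R² = (7225 + 6545) / 170 = 81
R = √81 = 9  ⇒  r_B = 9 − 4 = 5

rB=5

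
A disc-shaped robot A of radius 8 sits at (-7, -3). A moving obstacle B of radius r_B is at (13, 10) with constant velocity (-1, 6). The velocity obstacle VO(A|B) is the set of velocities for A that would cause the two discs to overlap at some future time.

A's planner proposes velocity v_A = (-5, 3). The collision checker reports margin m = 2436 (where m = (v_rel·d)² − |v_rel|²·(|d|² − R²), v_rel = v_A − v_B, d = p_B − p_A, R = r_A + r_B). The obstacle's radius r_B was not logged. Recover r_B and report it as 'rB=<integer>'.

m = 2436
d = (20, 13);  v_rel = (-4, -3),  |v_rel|² = 25
v_rel×d = (-4)·(13) − (-3)·(20) = 8
since m = R²·25 − 8²:  R² = (64 + 2436) / 25 = 100
R = √100 = 10  ⇒  r_B = 10 − 8 = 2

rB=2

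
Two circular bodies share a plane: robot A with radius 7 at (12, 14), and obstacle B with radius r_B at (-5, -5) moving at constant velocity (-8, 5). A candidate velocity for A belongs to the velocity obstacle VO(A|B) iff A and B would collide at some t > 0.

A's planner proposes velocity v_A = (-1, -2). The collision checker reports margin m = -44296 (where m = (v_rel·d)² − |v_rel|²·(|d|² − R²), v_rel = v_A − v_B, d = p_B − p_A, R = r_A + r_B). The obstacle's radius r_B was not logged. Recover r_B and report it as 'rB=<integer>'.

m = -44296
d = (-17, -19);  v_rel = (7, -7),  |v_rel|² = 98
v_rel×d = (7)·(-19) − (-7)·(-17) = -252
since m = R²·98 − (-252)²:  R² = (63504 + -44296) / 98 = 196
R = √196 = 14  ⇒  r_B = 14 − 7 = 7

rB=7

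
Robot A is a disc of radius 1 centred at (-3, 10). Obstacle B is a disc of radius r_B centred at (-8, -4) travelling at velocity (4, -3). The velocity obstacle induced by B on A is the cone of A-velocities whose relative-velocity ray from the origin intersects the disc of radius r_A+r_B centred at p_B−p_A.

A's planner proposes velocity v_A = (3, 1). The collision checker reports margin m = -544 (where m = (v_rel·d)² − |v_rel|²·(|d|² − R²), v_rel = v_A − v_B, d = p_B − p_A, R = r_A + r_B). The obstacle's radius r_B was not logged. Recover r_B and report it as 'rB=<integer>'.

m = -544
d = (-5, -14);  v_rel = (-1, 4),  |v_rel|² = 17
v_rel×d = (-1)·(-14) − (4)·(-5) = 34
since m = R²·17 − 34²:  R² = (1156 + -544) / 17 = 36
R = √36 = 6  ⇒  r_B = 6 − 1 = 5

rB=5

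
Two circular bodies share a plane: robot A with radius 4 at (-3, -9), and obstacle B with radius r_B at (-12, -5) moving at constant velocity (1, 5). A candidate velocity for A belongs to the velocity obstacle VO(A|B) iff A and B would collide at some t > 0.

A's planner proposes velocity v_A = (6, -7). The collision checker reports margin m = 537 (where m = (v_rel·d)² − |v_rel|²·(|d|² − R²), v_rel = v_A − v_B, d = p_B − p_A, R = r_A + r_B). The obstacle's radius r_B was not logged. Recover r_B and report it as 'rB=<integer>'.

m = 537
d = (-9, 4);  v_rel = (5, -12),  |v_rel|² = 169
v_rel×d = (5)·(4) − (-12)·(-9) = -88
since m = R²·169 − (-88)²:  R² = (7744 + 537) / 169 = 49
R = √49 = 7  ⇒  r_B = 7 − 4 = 3

rB=3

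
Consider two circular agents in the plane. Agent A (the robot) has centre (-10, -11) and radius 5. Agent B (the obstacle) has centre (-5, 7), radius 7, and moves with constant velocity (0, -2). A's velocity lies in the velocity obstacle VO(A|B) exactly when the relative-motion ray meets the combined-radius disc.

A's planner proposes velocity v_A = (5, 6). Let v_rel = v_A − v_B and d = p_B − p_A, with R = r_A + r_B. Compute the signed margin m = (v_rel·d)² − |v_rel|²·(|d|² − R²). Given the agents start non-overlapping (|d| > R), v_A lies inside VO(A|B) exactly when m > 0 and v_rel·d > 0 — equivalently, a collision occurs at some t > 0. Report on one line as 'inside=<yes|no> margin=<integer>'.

d = (5, 18),  |d|² = 349;  R = 5+7 = 12,  c = 349−12² = 205
v_rel = (5, 8),  |v_rel|² = 89;  v_rel·d = (5)·(5) + (8)·(18) = 169
89·t² − 338·t + 205 = 0  ⇒  m = 169² − 89·205 = 10316
m = 10316 > 0,  v_rel·d = 169 > 0  ⇒  inside

inside=yes margin=10316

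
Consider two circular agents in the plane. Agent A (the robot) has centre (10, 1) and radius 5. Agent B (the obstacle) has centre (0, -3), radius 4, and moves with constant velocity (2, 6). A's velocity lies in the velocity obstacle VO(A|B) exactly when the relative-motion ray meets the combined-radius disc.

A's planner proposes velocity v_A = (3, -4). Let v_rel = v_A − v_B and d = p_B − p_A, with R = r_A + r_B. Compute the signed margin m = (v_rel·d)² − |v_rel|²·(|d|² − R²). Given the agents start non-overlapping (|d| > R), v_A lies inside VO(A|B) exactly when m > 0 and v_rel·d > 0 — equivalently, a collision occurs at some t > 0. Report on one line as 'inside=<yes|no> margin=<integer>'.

d = (-10, -4),  |d|² = 116;  R = 5+4 = 9,  c = 116−9² = 35
v_rel = (1, -10),  |v_rel|² = 101;  v_rel·d = (1)·(-10) + (-10)·(-4) = 30
101·t² − 60·t + 35 = 0  ⇒  m = 30² − 101·35 = -2635
m = -2635 < 0,  v_rel·d = 30 > 0  ⇒  outside

inside=no margin=-2635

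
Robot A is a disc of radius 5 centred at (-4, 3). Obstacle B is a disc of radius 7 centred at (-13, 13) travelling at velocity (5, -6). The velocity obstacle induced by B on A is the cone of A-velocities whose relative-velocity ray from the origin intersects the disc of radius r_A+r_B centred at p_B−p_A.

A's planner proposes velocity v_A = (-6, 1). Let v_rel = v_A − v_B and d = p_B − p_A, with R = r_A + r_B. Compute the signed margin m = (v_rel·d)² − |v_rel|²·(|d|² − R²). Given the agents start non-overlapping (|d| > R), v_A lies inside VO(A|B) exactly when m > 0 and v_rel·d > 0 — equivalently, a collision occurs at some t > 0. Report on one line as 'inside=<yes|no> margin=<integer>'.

d = (-9, 10),  |d|² = 181;  R = 5+7 = 12,  c = 181−12² = 37
v_rel = (-11, 7),  |v_rel|² = 170;  v_rel·d = (-11)·(-9) + (7)·(10) = 169
170·t² − 338·t + 37 = 0  ⇒  m = 169² − 170·37 = 22271
m = 22271 > 0,  v_rel·d = 169 > 0  ⇒  inside

inside=yes margin=22271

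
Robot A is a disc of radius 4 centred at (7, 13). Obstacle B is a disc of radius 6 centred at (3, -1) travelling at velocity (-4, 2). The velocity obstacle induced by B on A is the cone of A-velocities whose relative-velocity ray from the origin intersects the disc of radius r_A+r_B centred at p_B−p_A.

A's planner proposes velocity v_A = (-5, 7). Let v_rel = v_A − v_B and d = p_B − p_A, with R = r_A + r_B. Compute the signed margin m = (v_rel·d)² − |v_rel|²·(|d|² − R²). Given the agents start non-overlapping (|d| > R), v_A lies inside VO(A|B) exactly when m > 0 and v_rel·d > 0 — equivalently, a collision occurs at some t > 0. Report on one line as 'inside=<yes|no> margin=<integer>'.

d = (-4, -14),  |d|² = 212;  R = 4+6 = 10,  c = 212−10² = 112
v_rel = (-1, 5),  |v_rel|² = 26;  v_rel·d = (-1)·(-4) + (5)·(-14) = -66
26·t² + 132·t + 112 = 0  ⇒  m = (-66)² − 26·112 = 1444
m = 1444 > 0,  v_rel·d = -66 < 0  ⇒  outside

inside=no margin=1444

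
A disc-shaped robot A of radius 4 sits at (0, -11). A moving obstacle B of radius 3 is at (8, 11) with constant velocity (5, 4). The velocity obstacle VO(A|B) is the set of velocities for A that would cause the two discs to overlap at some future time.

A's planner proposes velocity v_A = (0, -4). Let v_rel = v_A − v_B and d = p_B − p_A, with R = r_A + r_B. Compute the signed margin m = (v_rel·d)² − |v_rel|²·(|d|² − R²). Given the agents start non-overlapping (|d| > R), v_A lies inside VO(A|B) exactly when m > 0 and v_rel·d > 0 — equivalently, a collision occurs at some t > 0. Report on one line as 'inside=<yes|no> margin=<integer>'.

d = (8, 22),  |d|² = 548;  R = 4+3 = 7,  c = 548−7² = 499
v_rel = (-5, -8),  |v_rel|² = 89;  v_rel·d = (-5)·(8) + (-8)·(22) = -216
89·t² + 432·t + 499 = 0  ⇒  m = (-216)² − 89·499 = 2245
m = 2245 > 0,  v_rel·d = -216 < 0  ⇒  outside

inside=no margin=2245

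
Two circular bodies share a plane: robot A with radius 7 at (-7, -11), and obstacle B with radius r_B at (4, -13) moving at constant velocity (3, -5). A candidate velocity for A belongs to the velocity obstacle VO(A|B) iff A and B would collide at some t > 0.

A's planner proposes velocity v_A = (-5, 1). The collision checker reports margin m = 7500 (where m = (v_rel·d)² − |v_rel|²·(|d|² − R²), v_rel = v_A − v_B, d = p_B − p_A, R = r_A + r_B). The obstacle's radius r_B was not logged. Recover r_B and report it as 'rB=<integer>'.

m = 7500
d = (11, -2);  v_rel = (-8, 6),  |v_rel|² = 100
v_rel×d = (-8)·(-2) − (6)·(11) = -50
since m = R²·100 − (-50)²:  R² = (2500 + 7500) / 100 = 100
R = √100 = 10  ⇒  r_B = 10 − 7 = 3

rB=3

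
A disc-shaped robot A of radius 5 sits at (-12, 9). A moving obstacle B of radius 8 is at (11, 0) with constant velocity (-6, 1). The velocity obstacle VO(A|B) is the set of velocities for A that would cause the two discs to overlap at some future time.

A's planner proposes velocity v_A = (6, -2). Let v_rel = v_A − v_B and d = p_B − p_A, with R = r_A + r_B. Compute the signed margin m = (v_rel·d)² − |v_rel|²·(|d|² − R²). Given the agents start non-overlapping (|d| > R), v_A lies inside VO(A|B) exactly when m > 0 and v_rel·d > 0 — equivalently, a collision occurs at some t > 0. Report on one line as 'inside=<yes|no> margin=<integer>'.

d = (23, -9),  |d|² = 610;  R = 5+8 = 13,  c = 610−13² = 441
v_rel = (12, -3),  |v_rel|² = 153;  v_rel·d = (12)·(23) + (-3)·(-9) = 303
153·t² − 606·t + 441 = 0  ⇒  m = 303² − 153·441 = 24336
m = 24336 > 0,  v_rel·d = 303 > 0  ⇒  inside

inside=yes margin=24336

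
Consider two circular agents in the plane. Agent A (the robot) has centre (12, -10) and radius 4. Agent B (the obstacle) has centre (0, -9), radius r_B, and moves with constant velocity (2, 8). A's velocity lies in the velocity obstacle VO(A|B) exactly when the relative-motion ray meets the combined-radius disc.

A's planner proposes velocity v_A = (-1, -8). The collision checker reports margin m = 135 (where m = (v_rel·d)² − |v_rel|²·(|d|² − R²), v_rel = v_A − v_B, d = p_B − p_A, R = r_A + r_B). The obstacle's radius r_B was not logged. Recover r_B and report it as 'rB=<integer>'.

m = 135
d = (-12, 1);  v_rel = (-3, -16),  |v_rel|² = 265
v_rel×d = (-3)·(1) − (-16)·(-12) = -195
since m = R²·265 − (-195)²:  R² = (38025 + 135) / 265 = 144
R = √144 = 12  ⇒  r_B = 12 − 4 = 8

rB=8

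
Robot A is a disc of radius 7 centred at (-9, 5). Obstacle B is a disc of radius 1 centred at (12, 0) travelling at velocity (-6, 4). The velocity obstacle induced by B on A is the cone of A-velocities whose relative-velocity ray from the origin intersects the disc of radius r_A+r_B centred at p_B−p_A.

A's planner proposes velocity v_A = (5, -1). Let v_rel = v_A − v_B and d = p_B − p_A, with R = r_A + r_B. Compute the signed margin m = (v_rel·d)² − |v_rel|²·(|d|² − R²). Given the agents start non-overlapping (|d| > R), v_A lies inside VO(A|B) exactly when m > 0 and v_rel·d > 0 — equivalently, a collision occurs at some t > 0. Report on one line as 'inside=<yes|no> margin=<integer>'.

d = (21, -5),  |d|² = 466;  R = 7+1 = 8,  c = 466−8² = 402
v_rel = (11, -5),  |v_rel|² = 146;  v_rel·d = (11)·(21) + (-5)·(-5) = 256
146·t² − 512·t + 402 = 0  ⇒  m = 256² − 146·402 = 6844
m = 6844 > 0,  v_rel·d = 256 > 0  ⇒  inside

inside=yes margin=6844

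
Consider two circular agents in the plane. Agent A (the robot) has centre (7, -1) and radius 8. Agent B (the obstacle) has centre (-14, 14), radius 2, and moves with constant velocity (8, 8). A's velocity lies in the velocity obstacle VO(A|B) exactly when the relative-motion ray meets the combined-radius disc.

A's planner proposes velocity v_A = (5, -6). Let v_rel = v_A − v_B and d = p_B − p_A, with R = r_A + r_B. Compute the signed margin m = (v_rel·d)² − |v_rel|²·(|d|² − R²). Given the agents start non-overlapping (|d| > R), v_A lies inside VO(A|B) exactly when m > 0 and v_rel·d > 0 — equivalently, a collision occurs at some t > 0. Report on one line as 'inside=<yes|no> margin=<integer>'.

d = (-21, 15),  |d|² = 666;  R = 8+2 = 10,  c = 666−10² = 566
v_rel = (-3, -14),  |v_rel|² = 205;  v_rel·d = (-3)·(-21) + (-14)·(15) = -147
205·t² + 294·t + 566 = 0  ⇒  m = (-147)² − 205·566 = -94421
m = -94421 < 0,  v_rel·d = -147 < 0  ⇒  outside

inside=no margin=-94421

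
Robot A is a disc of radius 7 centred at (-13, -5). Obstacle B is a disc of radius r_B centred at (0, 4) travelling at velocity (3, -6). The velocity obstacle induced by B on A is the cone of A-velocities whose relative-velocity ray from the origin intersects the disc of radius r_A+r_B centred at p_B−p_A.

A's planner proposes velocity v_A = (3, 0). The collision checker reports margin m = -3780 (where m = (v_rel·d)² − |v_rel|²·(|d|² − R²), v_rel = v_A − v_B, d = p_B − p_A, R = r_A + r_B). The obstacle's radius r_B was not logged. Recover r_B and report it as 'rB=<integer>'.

m = -3780
d = (13, 9);  v_rel = (0, 6),  |v_rel|² = 36
v_rel×d = (0)·(9) − (6)·(13) = -78
since m = R²·36 − (-78)²:  R² = (6084 + -3780) / 36 = 64
R = √64 = 8  ⇒  r_B = 8 − 7 = 1

rB=1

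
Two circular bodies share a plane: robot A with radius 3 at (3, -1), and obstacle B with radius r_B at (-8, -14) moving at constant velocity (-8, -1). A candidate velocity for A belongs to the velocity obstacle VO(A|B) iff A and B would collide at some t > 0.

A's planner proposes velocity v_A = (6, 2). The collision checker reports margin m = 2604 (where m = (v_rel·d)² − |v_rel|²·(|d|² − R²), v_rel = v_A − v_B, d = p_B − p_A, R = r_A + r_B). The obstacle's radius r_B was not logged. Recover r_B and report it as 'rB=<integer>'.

m = 2604
d = (-11, -13);  v_rel = (14, 3),  |v_rel|² = 205
v_rel×d = (14)·(-13) − (3)·(-11) = -149
since m = R²·205 − (-149)²:  R² = (22201 + 2604) / 205 = 121
R = √121 = 11  ⇒  r_B = 11 − 3 = 8

rB=8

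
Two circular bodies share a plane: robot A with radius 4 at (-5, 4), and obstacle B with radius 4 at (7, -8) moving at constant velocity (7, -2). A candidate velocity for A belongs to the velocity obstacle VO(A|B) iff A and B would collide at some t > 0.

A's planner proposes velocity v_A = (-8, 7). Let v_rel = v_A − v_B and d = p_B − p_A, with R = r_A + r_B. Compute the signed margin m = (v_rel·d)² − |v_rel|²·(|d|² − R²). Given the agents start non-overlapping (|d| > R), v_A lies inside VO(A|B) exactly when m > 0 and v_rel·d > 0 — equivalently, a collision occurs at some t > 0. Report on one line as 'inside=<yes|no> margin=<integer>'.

d = (12, -12),  |d|² = 288;  R = 4+4 = 8,  c = 288−8² = 224
v_rel = (-15, 9),  |v_rel|² = 306;  v_rel·d = (-15)·(12) + (9)·(-12) = -288
306·t² + 576·t + 224 = 0  ⇒  m = (-288)² − 306·224 = 14400
m = 14400 > 0,  v_rel·d = -288 < 0  ⇒  outside

inside=no margin=14400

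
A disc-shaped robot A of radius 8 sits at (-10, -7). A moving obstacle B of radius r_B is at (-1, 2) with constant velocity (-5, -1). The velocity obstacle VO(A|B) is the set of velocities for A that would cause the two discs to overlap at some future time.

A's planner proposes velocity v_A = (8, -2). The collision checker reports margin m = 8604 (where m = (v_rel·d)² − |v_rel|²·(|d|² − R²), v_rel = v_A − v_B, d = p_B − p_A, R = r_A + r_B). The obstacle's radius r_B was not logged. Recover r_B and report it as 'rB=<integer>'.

m = 8604
d = (9, 9);  v_rel = (13, -1),  |v_rel|² = 170
v_rel×d = (13)·(9) − (-1)·(9) = 126
since m = R²·170 − 126²:  R² = (15876 + 8604) / 170 = 144
R = √144 = 12  ⇒  r_B = 12 − 8 = 4

rB=4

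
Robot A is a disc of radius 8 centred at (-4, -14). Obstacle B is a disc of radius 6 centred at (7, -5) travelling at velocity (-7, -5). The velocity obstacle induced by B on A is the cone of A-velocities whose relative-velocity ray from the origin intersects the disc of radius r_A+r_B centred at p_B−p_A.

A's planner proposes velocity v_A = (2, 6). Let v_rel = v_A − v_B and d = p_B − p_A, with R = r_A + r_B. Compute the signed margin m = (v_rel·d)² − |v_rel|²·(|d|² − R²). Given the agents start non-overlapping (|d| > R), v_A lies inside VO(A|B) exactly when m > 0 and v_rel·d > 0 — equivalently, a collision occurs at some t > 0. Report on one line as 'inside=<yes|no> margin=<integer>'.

d = (11, 9),  |d|² = 202;  R = 8+6 = 14,  c = 202−14² = 6
v_rel = (9, 11),  |v_rel|² = 202;  v_rel·d = (9)·(11) + (11)·(9) = 198
202·t² − 396·t + 6 = 0  ⇒  m = 198² − 202·6 = 37992
m = 37992 > 0,  v_rel·d = 198 > 0  ⇒  inside

inside=yes margin=37992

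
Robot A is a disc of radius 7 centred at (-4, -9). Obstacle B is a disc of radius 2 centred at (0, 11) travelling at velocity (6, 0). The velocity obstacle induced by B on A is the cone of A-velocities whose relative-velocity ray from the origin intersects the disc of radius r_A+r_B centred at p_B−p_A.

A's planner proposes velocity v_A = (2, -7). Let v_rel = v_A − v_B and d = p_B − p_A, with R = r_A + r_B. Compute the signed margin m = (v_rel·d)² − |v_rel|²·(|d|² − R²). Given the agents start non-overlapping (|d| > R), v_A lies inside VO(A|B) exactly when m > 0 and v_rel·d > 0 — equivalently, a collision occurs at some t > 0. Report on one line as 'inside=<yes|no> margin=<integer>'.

d = (4, 20),  |d|² = 416;  R = 7+2 = 9,  c = 416−9² = 335
v_rel = (-4, -7),  |v_rel|² = 65;  v_rel·d = (-4)·(4) + (-7)·(20) = -156
65·t² + 312·t + 335 = 0  ⇒  m = (-156)² − 65·335 = 2561
m = 2561 > 0,  v_rel·d = -156 < 0  ⇒  outside

inside=no margin=2561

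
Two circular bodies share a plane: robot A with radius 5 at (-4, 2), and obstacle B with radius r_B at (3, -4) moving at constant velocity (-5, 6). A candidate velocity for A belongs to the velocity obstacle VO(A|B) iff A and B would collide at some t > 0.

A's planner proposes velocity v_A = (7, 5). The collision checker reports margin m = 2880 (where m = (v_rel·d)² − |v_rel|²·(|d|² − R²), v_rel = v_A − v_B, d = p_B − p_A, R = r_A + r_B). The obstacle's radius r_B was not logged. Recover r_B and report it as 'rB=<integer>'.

m = 2880
d = (7, -6);  v_rel = (12, -1),  |v_rel|² = 145
v_rel×d = (12)·(-6) − (-1)·(7) = -65
since m = R²·145 − (-65)²:  R² = (4225 + 2880) / 145 = 49
R = √49 = 7  ⇒  r_B = 7 − 5 = 2

rB=2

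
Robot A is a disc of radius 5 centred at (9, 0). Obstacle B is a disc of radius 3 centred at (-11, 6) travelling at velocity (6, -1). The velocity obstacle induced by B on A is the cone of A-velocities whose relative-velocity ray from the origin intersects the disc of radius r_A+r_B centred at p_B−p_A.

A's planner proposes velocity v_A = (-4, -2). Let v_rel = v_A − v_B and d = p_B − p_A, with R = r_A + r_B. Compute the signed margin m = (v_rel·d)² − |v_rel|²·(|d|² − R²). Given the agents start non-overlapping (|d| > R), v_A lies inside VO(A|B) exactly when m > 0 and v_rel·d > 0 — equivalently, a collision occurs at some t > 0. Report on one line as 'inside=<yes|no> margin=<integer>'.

d = (-20, 6),  |d|² = 436;  R = 5+3 = 8,  c = 436−8² = 372
v_rel = (-10, -1),  |v_rel|² = 101;  v_rel·d = (-10)·(-20) + (-1)·(6) = 194
101·t² − 388·t + 372 = 0  ⇒  m = 194² − 101·372 = 64
m = 64 > 0,  v_rel·d = 194 > 0  ⇒  inside

inside=yes margin=64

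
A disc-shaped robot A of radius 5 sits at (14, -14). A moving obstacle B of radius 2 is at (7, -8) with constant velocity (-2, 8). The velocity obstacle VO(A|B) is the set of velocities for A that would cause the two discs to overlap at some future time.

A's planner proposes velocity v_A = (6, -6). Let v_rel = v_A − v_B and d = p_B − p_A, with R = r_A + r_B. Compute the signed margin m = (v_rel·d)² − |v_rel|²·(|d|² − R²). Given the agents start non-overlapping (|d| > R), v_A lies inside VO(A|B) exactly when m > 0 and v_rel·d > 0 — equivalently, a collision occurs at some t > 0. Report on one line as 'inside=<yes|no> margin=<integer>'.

d = (-7, 6),  |d|² = 85;  R = 5+2 = 7,  c = 85−7² = 36
v_rel = (8, -14),  |v_rel|² = 260;  v_rel·d = (8)·(-7) + (-14)·(6) = -140
260·t² + 280·t + 36 = 0  ⇒  m = (-140)² − 260·36 = 10240
m = 10240 > 0,  v_rel·d = -140 < 0  ⇒  outside

inside=no margin=10240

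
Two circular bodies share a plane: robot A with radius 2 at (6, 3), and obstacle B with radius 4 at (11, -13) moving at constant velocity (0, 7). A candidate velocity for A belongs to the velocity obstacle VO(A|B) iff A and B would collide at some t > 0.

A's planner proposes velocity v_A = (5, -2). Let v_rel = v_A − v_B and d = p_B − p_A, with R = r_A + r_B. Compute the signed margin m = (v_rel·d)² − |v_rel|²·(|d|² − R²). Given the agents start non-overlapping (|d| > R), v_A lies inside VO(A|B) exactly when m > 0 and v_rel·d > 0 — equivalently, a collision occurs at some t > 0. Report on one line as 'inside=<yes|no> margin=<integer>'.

d = (5, -16),  |d|² = 281;  R = 2+4 = 6,  c = 281−6² = 245
v_rel = (5, -9),  |v_rel|² = 106;  v_rel·d = (5)·(5) + (-9)·(-16) = 169
106·t² − 338·t + 245 = 0  ⇒  m = 169² − 106·245 = 2591
m = 2591 > 0,  v_rel·d = 169 > 0  ⇒  inside

inside=yes margin=2591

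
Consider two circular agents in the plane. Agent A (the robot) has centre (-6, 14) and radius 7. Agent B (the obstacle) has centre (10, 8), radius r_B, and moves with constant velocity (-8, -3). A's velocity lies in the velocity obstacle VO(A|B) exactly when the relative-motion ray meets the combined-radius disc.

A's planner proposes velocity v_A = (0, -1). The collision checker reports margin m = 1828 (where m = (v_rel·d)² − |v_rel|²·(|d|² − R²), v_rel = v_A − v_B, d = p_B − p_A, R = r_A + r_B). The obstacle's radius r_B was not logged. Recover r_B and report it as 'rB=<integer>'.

m = 1828
d = (16, -6);  v_rel = (8, 2),  |v_rel|² = 68
v_rel×d = (8)·(-6) − (2)·(16) = -80
since m = R²·68 − (-80)²:  R² = (6400 + 1828) / 68 = 121
R = √121 = 11  ⇒  r_B = 11 − 7 = 4

rB=4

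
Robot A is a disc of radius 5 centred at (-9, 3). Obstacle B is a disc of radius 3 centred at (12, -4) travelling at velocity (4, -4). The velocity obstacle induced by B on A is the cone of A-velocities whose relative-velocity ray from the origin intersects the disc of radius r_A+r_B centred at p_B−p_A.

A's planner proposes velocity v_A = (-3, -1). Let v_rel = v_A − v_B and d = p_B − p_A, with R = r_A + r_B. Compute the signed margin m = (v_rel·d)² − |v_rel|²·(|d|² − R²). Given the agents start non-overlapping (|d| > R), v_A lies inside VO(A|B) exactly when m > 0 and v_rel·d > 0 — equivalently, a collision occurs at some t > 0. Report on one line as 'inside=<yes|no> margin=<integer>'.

d = (21, -7),  |d|² = 490;  R = 5+3 = 8,  c = 490−8² = 426
v_rel = (-7, 3),  |v_rel|² = 58;  v_rel·d = (-7)·(21) + (3)·(-7) = -168
58·t² + 336·t + 426 = 0  ⇒  m = (-168)² − 58·426 = 3516
m = 3516 > 0,  v_rel·d = -168 < 0  ⇒  outside

inside=no margin=3516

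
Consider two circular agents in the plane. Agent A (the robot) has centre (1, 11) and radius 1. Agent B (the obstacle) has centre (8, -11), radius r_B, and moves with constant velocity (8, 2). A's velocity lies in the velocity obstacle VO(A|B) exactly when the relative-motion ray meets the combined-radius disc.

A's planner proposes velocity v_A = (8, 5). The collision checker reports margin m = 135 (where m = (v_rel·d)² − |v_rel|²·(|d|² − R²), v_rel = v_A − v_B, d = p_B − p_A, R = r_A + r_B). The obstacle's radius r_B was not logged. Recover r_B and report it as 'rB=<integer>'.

m = 135
d = (7, -22);  v_rel = (0, 3),  |v_rel|² = 9
v_rel×d = (0)·(-22) − (3)·(7) = -21
since m = R²·9 − (-21)²:  R² = (441 + 135) / 9 = 64
R = √64 = 8  ⇒  r_B = 8 − 1 = 7

rB=7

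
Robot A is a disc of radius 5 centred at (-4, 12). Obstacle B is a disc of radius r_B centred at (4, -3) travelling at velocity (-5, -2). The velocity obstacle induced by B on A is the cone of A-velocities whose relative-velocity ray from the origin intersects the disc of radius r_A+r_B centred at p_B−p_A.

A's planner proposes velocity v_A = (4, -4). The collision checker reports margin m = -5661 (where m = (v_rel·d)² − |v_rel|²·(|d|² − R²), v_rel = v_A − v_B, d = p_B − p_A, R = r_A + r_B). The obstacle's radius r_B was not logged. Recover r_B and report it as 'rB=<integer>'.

m = -5661
d = (8, -15);  v_rel = (9, -2),  |v_rel|² = 85
v_rel×d = (9)·(-15) − (-2)·(8) = -119
since m = R²·85 − (-119)²:  R² = (14161 + -5661) / 85 = 100
R = √100 = 10  ⇒  r_B = 10 − 5 = 5

rB=5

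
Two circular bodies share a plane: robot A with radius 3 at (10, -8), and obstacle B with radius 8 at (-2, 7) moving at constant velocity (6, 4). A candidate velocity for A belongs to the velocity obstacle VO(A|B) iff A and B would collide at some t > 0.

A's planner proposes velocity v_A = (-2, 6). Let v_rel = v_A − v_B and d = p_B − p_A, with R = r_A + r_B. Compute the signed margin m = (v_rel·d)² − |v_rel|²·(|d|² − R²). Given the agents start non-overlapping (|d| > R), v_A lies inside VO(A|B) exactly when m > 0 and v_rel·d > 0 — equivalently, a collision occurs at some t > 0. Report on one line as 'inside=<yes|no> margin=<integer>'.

d = (-12, 15),  |d|² = 369;  R = 3+8 = 11,  c = 369−11² = 248
v_rel = (-8, 2),  |v_rel|² = 68;  v_rel·d = (-8)·(-12) + (2)·(15) = 126
68·t² − 252·t + 248 = 0  ⇒  m = 126² − 68·248 = -988
m = -988 < 0,  v_rel·d = 126 > 0  ⇒  outside

inside=no margin=-988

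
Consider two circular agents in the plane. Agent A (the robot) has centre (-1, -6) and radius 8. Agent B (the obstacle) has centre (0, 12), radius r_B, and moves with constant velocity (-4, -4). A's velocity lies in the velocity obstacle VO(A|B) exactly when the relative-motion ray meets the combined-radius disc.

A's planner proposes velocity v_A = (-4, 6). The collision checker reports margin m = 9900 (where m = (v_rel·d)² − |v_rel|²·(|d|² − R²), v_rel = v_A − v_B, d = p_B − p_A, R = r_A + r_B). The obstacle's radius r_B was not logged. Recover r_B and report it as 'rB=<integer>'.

m = 9900
d = (1, 18);  v_rel = (0, 10),  |v_rel|² = 100
v_rel×d = (0)·(18) − (10)·(1) = -10
since m = R²·100 − (-10)²:  R² = (100 + 9900) / 100 = 100
R = √100 = 10  ⇒  r_B = 10 − 8 = 2

rB=2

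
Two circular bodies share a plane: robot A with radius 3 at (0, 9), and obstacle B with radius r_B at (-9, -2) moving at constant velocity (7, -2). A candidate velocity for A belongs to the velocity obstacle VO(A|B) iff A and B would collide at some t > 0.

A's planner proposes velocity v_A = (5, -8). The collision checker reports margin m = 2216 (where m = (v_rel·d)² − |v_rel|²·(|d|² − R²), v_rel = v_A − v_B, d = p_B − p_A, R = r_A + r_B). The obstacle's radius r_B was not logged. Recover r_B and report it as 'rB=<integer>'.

m = 2216
d = (-9, -11);  v_rel = (-2, -6),  |v_rel|² = 40
v_rel×d = (-2)·(-11) − (-6)·(-9) = -32
since m = R²·40 − (-32)²:  R² = (1024 + 2216) / 40 = 81
R = √81 = 9  ⇒  r_B = 9 − 3 = 6

rB=6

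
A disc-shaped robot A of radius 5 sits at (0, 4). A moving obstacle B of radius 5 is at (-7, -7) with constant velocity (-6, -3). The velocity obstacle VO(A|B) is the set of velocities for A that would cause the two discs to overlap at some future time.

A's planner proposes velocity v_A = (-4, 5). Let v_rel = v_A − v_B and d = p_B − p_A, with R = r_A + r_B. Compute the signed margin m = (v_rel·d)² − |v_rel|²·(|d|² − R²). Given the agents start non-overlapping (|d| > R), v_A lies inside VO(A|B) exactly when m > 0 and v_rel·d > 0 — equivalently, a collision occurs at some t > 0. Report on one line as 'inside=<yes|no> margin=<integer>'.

d = (-7, -11),  |d|² = 170;  R = 5+5 = 10,  c = 170−10² = 70
v_rel = (2, 8),  |v_rel|² = 68;  v_rel·d = (2)·(-7) + (8)·(-11) = -102
68·t² + 204·t + 70 = 0  ⇒  m = (-102)² − 68·70 = 5644
m = 5644 > 0,  v_rel·d = -102 < 0  ⇒  outside

inside=no margin=5644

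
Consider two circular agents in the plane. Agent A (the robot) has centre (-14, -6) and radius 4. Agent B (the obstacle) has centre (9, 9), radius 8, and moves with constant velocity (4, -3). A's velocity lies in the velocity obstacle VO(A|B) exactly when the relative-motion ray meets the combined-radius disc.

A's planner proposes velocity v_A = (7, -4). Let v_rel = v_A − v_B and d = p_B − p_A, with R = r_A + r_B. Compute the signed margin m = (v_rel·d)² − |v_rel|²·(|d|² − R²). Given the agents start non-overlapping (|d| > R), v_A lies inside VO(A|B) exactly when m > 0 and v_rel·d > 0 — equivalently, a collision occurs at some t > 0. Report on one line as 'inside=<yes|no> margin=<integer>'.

d = (23, 15),  |d|² = 754;  R = 4+8 = 12,  c = 754−12² = 610
v_rel = (3, -1),  |v_rel|² = 10;  v_rel·d = (3)·(23) + (-1)·(15) = 54
10·t² − 108·t + 610 = 0  ⇒  m = 54² − 10·610 = -3184
m = -3184 < 0,  v_rel·d = 54 > 0  ⇒  outside

inside=no margin=-3184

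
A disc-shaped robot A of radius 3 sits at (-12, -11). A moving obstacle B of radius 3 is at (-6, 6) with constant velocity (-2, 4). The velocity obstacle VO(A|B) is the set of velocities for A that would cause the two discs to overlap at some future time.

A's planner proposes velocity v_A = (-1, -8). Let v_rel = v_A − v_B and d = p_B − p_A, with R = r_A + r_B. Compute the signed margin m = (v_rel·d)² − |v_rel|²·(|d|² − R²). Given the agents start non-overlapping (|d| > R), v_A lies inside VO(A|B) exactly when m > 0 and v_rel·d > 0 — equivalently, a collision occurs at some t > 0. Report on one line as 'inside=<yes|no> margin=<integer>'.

d = (6, 17),  |d|² = 325;  R = 3+3 = 6,  c = 325−6² = 289
v_rel = (1, -12),  |v_rel|² = 145;  v_rel·d = (1)·(6) + (-12)·(17) = -198
145·t² + 396·t + 289 = 0  ⇒  m = (-198)² − 145·289 = -2701
m = -2701 < 0,  v_rel·d = -198 < 0  ⇒  outside

inside=no margin=-2701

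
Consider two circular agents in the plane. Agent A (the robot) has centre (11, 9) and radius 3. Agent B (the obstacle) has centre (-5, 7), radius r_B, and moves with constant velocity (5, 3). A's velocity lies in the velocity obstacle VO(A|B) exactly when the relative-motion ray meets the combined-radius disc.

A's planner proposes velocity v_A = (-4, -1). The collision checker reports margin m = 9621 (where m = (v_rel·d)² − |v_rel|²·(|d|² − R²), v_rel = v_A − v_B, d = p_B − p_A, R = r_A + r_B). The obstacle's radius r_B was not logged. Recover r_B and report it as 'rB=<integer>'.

m = 9621
d = (-16, -2);  v_rel = (-9, -4),  |v_rel|² = 97
v_rel×d = (-9)·(-2) − (-4)·(-16) = -46
since m = R²·97 − (-46)²:  R² = (2116 + 9621) / 97 = 121
R = √121 = 11  ⇒  r_B = 11 − 3 = 8

rB=8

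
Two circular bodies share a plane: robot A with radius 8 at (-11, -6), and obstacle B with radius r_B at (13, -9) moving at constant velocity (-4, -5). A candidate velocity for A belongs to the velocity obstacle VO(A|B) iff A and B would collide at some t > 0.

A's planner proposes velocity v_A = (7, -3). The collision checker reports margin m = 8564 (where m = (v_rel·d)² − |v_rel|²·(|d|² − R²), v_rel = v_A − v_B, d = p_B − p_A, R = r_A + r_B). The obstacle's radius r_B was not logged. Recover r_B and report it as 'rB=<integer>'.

m = 8564
d = (24, -3);  v_rel = (11, 2),  |v_rel|² = 125
v_rel×d = (11)·(-3) − (2)·(24) = -81
since m = R²·125 − (-81)²:  R² = (6561 + 8564) / 125 = 121
R = √121 = 11  ⇒  r_B = 11 − 8 = 3

rB=3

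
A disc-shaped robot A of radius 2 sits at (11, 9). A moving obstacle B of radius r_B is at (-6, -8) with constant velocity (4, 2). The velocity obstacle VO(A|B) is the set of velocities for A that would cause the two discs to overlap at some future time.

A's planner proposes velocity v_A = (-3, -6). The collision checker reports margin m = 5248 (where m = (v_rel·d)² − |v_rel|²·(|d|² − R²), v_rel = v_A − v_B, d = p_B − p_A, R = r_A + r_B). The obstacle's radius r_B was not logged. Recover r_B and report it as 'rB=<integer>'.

m = 5248
d = (-17, -17);  v_rel = (-7, -8),  |v_rel|² = 113
v_rel×d = (-7)·(-17) − (-8)·(-17) = -17
since m = R²·113 − (-17)²:  R² = (289 + 5248) / 113 = 49
R = √49 = 7  ⇒  r_B = 7 − 2 = 5

rB=5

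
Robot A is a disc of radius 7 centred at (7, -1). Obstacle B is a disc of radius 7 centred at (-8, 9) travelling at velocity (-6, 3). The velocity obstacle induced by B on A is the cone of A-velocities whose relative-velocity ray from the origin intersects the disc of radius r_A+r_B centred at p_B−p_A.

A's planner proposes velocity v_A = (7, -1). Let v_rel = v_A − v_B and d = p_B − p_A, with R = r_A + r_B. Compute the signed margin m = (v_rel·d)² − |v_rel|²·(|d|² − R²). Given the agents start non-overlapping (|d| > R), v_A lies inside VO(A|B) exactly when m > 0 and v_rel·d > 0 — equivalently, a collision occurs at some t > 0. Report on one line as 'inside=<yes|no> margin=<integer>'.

d = (-15, 10),  |d|² = 325;  R = 7+7 = 14,  c = 325−14² = 129
v_rel = (13, -4),  |v_rel|² = 185;  v_rel·d = (13)·(-15) + (-4)·(10) = -235
185·t² + 470·t + 129 = 0  ⇒  m = (-235)² − 185·129 = 31360
m = 31360 > 0,  v_rel·d = -235 < 0  ⇒  outside

inside=no margin=31360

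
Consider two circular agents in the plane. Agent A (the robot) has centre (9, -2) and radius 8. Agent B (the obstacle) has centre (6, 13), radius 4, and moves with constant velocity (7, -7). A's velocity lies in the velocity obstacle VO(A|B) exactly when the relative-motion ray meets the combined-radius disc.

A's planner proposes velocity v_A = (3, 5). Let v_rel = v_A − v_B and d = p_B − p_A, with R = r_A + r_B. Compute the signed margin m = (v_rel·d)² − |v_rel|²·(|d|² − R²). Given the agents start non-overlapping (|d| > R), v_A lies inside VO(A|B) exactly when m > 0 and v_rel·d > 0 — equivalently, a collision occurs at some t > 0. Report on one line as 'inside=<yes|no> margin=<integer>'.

d = (-3, 15),  |d|² = 234;  R = 8+4 = 12,  c = 234−12² = 90
v_rel = (-4, 12),  |v_rel|² = 160;  v_rel·d = (-4)·(-3) + (12)·(15) = 192
160·t² − 384·t + 90 = 0  ⇒  m = 192² − 160·90 = 22464
m = 22464 > 0,  v_rel·d = 192 > 0  ⇒  inside

inside=yes margin=22464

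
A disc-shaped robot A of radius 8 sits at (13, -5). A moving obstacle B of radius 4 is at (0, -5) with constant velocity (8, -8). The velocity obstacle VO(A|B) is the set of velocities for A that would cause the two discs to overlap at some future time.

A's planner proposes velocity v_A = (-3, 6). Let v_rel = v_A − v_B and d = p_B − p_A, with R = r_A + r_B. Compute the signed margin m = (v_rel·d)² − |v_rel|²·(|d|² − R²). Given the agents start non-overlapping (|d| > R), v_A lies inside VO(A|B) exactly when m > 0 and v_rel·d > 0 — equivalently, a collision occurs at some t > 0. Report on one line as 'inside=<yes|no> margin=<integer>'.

d = (-13, 0),  |d|² = 169;  R = 8+4 = 12,  c = 169−12² = 25
v_rel = (-11, 14),  |v_rel|² = 317;  v_rel·d = (-11)·(-13) + (14)·(0) = 143
317·t² − 286·t + 25 = 0  ⇒  m = 143² − 317·25 = 12524
m = 12524 > 0,  v_rel·d = 143 > 0  ⇒  inside

inside=yes margin=12524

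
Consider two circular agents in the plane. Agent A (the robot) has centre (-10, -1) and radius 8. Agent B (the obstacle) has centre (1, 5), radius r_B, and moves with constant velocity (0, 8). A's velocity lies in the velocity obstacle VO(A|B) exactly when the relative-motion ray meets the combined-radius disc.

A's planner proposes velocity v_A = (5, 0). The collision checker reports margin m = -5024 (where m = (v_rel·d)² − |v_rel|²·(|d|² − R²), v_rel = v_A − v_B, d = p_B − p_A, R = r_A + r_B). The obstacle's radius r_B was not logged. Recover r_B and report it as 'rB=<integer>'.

m = -5024
d = (11, 6);  v_rel = (5, -8),  |v_rel|² = 89
v_rel×d = (5)·(6) − (-8)·(11) = 118
since m = R²·89 − 118²:  R² = (13924 + -5024) / 89 = 100
R = √100 = 10  ⇒  r_B = 10 − 8 = 2

rB=2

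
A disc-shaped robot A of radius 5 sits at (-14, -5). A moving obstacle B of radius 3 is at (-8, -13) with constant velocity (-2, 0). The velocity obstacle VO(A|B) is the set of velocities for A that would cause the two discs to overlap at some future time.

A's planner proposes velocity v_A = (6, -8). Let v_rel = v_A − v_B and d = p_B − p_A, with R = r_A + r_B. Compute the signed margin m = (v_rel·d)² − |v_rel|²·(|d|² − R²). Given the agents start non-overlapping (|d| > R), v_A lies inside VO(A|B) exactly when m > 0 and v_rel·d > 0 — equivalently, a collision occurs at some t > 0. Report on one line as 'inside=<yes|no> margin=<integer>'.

d = (6, -8),  |d|² = 100;  R = 5+3 = 8,  c = 100−8² = 36
v_rel = (8, -8),  |v_rel|² = 128;  v_rel·d = (8)·(6) + (-8)·(-8) = 112
128·t² − 224·t + 36 = 0  ⇒  m = 112² − 128·36 = 7936
m = 7936 > 0,  v_rel·d = 112 > 0  ⇒  inside

inside=yes margin=7936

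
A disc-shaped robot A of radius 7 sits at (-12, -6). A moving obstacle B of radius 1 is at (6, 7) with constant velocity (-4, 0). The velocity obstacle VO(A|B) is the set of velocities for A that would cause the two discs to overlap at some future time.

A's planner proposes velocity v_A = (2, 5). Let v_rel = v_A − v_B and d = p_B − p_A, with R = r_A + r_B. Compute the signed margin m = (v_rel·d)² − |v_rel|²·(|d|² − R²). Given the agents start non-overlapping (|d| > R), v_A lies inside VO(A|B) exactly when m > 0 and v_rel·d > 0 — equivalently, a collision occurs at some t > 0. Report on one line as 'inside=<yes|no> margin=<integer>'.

d = (18, 13),  |d|² = 493;  R = 7+1 = 8,  c = 493−8² = 429
v_rel = (6, 5),  |v_rel|² = 61;  v_rel·d = (6)·(18) + (5)·(13) = 173
61·t² − 346·t + 429 = 0  ⇒  m = 173² − 61·429 = 3760
m = 3760 > 0,  v_rel·d = 173 > 0  ⇒  inside

inside=yes margin=3760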